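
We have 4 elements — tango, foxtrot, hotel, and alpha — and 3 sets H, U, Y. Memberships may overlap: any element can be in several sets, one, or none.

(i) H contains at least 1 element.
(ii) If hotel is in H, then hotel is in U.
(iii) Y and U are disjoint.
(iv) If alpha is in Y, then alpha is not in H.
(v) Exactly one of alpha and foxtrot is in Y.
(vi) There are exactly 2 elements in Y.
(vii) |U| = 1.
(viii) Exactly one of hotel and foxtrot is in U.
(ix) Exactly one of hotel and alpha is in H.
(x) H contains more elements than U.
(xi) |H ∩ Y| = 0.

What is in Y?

Y = {alpha, tango}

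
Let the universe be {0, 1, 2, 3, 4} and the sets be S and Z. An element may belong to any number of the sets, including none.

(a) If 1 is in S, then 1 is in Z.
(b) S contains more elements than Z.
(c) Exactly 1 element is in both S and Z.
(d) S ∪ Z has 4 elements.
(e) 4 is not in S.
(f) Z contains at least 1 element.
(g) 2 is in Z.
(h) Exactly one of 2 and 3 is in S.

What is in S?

S = {0, 1, 3}

From (e): 4 ∉ S.
From (g): 2 ∈ Z.
Suppose 0 ∉ S: no assignment then satisfies all the clues, so 0 ∈ S.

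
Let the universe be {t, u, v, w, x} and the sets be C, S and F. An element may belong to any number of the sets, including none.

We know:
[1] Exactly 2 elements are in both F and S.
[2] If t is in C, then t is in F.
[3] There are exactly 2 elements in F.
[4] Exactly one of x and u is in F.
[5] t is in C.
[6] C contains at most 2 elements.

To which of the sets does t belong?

t: C, F, S

From (5): t ∈ C.
(2): t ∈ F.
Suppose t ∉ S: no assignment then satisfies all the clues, so t ∈ S.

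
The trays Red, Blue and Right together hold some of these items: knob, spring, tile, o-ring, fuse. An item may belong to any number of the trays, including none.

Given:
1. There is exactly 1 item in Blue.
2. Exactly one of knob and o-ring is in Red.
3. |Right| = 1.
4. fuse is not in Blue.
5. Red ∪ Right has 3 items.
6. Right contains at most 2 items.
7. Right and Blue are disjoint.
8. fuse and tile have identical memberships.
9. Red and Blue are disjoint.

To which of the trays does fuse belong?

fuse: Red

From (4): fuse ∉ Blue.
(8): tile matches fuse: tile ∉ Blue.
Suppose fuse ∉ Red: no assignment then satisfies all the clues, so fuse ∈ Red.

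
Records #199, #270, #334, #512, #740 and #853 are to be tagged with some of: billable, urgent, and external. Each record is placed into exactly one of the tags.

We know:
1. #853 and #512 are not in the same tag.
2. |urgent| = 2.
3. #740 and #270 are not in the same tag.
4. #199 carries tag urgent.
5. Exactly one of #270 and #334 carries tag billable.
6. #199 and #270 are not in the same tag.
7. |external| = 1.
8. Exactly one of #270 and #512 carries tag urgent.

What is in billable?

From (4): #199 ∈ urgent.
(6): #270 ∉ urgent.
(8) (exactly one): #512 ∈ urgent.
(1): #853 ∉ urgent.
(2): urgent already has 2, so the rest are out.
Suppose #270 ∈ billable: no assignment then satisfies all the clues, so #270 ∉ billable.

billable = {#334, #740, #853}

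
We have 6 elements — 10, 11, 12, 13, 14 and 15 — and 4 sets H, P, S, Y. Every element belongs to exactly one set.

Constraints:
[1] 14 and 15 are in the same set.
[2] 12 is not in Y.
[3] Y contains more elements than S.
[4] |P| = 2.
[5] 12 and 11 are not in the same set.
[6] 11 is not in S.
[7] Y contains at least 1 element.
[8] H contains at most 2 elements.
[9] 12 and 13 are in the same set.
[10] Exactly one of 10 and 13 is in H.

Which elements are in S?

S = {}

From (2): 12 ∉ Y.
From (6): 11 ∉ S.
(9): 13 matches 12: 13 ∉ Y.
Suppose 10 ∈ S: no assignment then satisfies all the clues, so 10 ∉ S.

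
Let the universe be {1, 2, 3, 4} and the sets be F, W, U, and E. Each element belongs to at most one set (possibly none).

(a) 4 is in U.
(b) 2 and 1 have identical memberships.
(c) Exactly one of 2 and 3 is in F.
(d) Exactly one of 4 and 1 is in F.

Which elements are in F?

F = {1, 2}

From (a): 4 ∈ U.
(d) (exactly one): 1 ∈ F.
(b): 2 matches 1: 2 ∈ F.
(c) (exactly one): 3 ∉ F.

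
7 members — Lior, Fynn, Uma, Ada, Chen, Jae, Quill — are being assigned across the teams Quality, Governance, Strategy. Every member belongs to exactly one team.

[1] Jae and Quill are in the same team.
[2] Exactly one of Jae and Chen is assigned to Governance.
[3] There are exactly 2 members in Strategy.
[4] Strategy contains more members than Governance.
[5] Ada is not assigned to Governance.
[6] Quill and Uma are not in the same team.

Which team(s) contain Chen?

Chen: Governance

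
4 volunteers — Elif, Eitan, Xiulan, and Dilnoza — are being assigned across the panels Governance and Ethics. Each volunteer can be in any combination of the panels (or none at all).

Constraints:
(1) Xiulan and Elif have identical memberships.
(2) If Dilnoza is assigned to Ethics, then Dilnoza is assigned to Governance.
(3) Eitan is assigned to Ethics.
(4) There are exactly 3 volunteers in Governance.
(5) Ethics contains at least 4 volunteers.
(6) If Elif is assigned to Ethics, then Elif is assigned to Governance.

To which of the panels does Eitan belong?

Eitan: Ethics

From (3): Eitan ∈ Ethics.
(5): only 4 candidates remain for Ethics, so all are in.
(6): Elif ∈ Governance.
(1): Xiulan matches Elif: Xiulan ∈ Governance.
(2): Dilnoza ∈ Governance.
(4): Governance already has 3, so the rest are out.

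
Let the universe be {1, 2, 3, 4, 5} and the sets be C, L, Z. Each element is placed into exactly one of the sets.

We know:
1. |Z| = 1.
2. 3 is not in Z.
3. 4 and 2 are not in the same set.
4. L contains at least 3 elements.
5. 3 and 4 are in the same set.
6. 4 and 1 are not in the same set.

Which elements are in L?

From (2): 3 ∉ Z.
(5): 4 matches 3: 4 ∉ Z.
Suppose 1 ∈ L: no assignment then satisfies all the clues, so 1 ∉ L.

L = {3, 4, 5}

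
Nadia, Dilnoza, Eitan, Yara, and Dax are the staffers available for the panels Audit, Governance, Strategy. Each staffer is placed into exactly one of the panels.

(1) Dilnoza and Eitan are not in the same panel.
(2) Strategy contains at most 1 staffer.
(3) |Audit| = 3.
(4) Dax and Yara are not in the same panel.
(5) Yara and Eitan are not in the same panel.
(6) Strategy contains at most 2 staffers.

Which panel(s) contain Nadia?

Nadia: Audit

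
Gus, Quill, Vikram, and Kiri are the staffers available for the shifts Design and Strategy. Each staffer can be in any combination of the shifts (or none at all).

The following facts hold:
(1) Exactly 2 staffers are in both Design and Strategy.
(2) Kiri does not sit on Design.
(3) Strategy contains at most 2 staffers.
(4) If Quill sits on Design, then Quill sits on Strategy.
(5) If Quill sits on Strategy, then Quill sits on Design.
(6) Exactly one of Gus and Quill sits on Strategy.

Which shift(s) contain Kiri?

From (2): Kiri ∉ Design.
Suppose Kiri ∈ Strategy: no assignment then satisfies all the clues, so Kiri ∉ Strategy.

Kiri: none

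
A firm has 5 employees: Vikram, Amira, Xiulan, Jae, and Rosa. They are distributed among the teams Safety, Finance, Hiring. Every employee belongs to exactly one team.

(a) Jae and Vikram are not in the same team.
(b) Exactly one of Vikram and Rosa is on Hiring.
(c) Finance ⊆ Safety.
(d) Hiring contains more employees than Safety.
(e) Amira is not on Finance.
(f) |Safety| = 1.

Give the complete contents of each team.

Safety = {Vikram}; Finance = {}; Hiring = {Amira, Jae, Rosa, Xiulan}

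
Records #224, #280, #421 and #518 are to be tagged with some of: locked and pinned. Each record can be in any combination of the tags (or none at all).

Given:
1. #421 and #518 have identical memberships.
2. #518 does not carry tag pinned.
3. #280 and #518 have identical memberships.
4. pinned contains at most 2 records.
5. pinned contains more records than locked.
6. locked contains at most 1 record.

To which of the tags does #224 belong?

From (2): #518 ∉ pinned.
(1): #421 matches #518: #421 ∉ pinned.
(3): #280 matches #518: #280 ∉ pinned.
Suppose #224 ∈ locked: no assignment then satisfies all the clues, so #224 ∉ locked.

#224: pinned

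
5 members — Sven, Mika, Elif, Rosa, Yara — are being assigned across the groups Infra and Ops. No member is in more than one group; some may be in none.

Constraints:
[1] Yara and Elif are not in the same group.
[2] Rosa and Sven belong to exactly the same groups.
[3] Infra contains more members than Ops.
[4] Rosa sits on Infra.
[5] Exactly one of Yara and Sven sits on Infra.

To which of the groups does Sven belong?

Sven: Infra

From (4): Rosa ∈ Infra.
(2): Sven matches Rosa: Sven ∈ Infra.
(5) (exactly one): Yara ∉ Infra.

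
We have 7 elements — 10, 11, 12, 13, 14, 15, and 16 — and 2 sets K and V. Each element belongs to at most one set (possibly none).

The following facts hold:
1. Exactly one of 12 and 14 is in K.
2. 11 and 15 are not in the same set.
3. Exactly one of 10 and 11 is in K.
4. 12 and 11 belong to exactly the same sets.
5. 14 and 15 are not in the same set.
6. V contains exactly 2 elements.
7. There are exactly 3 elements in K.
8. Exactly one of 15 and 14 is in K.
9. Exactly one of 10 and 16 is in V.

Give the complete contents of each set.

K = {10, 13, 14}; V = {15, 16}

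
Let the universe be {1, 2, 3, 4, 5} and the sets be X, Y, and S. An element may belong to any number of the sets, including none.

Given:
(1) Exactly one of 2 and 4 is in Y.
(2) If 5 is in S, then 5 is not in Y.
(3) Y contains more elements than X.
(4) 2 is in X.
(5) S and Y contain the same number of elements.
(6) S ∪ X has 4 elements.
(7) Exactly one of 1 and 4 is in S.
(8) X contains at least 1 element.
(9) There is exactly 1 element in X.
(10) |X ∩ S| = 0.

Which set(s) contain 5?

5: S

From (4): 2 ∈ X.
(9): X already has 1, so the rest are out.
Suppose 5 ∈ Y: no assignment then satisfies all the clues, so 5 ∉ Y.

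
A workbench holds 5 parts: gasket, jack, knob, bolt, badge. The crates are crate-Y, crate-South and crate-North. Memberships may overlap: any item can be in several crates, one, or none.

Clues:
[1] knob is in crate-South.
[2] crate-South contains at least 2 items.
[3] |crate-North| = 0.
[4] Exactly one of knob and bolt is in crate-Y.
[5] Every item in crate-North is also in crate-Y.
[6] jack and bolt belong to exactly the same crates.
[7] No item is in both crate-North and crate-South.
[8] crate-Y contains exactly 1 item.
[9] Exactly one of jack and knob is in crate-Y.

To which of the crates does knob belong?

From (1): knob ∈ crate-South.
(3): crate-North already has 0, so the rest are out.
Suppose knob ∉ crate-Y: no assignment then satisfies all the clues, so knob ∈ crate-Y.

knob: crate-South, crate-Y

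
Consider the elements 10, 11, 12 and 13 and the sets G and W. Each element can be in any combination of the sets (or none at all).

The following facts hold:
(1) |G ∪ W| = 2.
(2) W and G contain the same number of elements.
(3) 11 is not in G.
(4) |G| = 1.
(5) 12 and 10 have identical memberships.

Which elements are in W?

From (3): 11 ∉ G.
Suppose 10 ∈ W: no assignment then satisfies all the clues, so 10 ∉ W.

W = {11}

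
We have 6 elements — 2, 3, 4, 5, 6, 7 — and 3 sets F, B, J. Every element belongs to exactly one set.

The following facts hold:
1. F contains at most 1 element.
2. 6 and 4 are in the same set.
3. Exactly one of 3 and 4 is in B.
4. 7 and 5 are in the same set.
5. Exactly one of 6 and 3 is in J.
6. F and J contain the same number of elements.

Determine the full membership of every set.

F = {2}; B = {4, 5, 6, 7}; J = {3}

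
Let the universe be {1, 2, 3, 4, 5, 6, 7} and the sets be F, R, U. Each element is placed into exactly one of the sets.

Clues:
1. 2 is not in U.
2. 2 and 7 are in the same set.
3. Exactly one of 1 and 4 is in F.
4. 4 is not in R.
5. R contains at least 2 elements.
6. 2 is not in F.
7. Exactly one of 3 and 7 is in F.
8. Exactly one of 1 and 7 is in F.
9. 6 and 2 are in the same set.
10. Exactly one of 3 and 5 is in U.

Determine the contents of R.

R = {2, 6, 7}

From (1): 2 ∉ U.
From (4): 4 ∉ R.
From (6): 2 ∉ F.
(2): 7 matches 2: 7 ∉ F.
(2): 7 matches 2: 7 ∉ U.
(7) (exactly one): 3 ∈ F.
(8) (exactly one): 1 ∈ F.
(9): 6 matches 2: 6 ∉ F.
(9): 6 matches 2: 6 ∉ U.
(10) (exactly one): 5 ∈ U.
Only one set left: 2 ∈ R.
Only one set left: 4 ∈ U.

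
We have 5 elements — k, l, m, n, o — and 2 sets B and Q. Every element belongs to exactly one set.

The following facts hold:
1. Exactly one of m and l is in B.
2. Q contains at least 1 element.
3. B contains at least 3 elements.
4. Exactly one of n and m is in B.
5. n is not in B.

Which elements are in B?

B = {k, m, o}

From (5): n ∉ B.
(4) (exactly one): m ∈ B.
Only one set left: n ∈ Q.
(1) (exactly one): l ∉ B.
(3): only 3 candidates remain for B, so all are in.
Only one set left: l ∈ Q.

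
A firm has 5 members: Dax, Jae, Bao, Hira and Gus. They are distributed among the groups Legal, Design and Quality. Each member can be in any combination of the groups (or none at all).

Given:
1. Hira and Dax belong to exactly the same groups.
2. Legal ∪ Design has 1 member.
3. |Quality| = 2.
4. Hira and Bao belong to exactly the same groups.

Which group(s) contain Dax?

Dax: none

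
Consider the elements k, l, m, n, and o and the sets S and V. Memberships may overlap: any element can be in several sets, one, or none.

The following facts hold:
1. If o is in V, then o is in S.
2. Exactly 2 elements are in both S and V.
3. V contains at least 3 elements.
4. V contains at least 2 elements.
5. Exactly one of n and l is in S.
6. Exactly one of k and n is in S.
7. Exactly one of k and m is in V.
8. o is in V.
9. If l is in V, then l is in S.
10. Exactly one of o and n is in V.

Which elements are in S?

S = {k, l, o}

From (8): o ∈ V.
(1): o ∈ S.
(10) (exactly one): n ∉ V.
Suppose k ∉ S: no assignment then satisfies all the clues, so k ∈ S.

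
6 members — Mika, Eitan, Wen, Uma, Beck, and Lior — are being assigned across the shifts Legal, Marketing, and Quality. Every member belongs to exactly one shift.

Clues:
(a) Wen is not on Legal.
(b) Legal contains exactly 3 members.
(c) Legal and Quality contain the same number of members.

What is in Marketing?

Marketing = {}

From (a): Wen ∉ Legal.
Suppose Mika ∈ Marketing: no assignment then satisfies all the clues, so Mika ∉ Marketing.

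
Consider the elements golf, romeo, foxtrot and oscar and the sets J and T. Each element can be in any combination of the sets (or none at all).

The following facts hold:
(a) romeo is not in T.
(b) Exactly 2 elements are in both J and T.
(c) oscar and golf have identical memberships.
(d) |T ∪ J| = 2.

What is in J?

J = {golf, oscar}

From (a): romeo ∉ T.
Suppose golf ∉ J: no assignment then satisfies all the clues, so golf ∈ J.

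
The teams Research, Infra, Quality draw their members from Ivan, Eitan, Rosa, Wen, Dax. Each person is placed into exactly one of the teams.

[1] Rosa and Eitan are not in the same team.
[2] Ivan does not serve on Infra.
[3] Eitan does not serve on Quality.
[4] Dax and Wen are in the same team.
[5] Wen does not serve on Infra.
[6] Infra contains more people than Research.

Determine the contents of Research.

Research = {}

From (2): Ivan ∉ Infra.
From (3): Eitan ∉ Quality.
From (5): Wen ∉ Infra.
(4): Dax matches Wen: Dax ∉ Infra.
Suppose Ivan ∈ Research: no assignment then satisfies all the clues, so Ivan ∉ Research.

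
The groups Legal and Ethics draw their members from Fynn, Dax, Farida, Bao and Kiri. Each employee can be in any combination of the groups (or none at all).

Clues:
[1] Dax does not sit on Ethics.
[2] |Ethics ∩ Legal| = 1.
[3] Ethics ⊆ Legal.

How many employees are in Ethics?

1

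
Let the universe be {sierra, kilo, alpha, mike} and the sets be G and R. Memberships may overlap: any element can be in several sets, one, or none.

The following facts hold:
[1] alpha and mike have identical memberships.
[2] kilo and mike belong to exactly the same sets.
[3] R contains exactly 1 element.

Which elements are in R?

R = {sierra}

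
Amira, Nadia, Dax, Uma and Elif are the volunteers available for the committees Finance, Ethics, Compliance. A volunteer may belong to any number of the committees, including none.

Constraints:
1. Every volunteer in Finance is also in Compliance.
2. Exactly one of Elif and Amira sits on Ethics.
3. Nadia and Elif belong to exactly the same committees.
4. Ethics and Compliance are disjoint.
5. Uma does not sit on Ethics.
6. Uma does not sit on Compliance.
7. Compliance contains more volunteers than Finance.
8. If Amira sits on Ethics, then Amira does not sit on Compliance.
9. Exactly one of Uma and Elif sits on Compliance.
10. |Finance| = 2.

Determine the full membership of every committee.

Finance = {Elif, Nadia}; Ethics = {Amira}; Compliance = {Dax, Elif, Nadia}

From (5): Uma ∉ Ethics.
From (6): Uma ∉ Compliance.
(1) contrapositive: Uma ∉ Finance.
(9) (exactly one): Elif ∈ Compliance.
(3): Nadia matches Elif: Nadia ∈ Compliance.
(4) (disjoint): Nadia ∉ Ethics.
(4) (disjoint): Elif ∉ Ethics.
(2) (exactly one): Amira ∈ Ethics.
(4) (disjoint): Amira ∉ Compliance.
(1) contrapositive: Amira ∉ Finance.
Suppose Nadia ∉ Finance: no assignment then satisfies all the clues, so Nadia ∈ Finance.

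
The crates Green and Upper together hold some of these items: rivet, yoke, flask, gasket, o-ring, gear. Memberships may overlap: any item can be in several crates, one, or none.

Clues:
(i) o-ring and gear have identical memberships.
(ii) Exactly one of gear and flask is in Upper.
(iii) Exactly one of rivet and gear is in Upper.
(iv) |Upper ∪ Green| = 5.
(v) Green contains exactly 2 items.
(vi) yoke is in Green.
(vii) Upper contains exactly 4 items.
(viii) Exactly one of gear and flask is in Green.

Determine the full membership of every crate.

Green = {flask, yoke}; Upper = {gasket, gear, o-ring, yoke}

From (vi): yoke ∈ Green.
Suppose rivet ∈ Green: no assignment then satisfies all the clues, so rivet ∉ Green.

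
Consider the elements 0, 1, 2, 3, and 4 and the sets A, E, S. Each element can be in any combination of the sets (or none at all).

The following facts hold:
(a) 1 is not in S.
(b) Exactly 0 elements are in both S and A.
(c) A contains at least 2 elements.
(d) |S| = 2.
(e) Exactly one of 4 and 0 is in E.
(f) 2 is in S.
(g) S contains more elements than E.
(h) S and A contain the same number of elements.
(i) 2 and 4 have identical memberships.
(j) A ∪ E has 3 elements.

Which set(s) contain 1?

1: A

From (a): 1 ∉ S.
From (f): 2 ∈ S.
(i): 4 matches 2: 4 ∈ S.
(d): S already has 2, so the rest are out.
Suppose 1 ∉ A: no assignment then satisfies all the clues, so 1 ∈ A.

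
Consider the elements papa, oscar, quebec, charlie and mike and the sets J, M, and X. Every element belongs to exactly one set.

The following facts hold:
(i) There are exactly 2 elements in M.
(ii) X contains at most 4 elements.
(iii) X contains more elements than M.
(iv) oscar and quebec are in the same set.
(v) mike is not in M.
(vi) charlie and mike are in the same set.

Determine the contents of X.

X = {charlie, mike, papa}

From (v): mike ∉ M.
(vi): charlie matches mike: charlie ∉ M.
Suppose papa ∉ X: no assignment then satisfies all the clues, so papa ∈ X.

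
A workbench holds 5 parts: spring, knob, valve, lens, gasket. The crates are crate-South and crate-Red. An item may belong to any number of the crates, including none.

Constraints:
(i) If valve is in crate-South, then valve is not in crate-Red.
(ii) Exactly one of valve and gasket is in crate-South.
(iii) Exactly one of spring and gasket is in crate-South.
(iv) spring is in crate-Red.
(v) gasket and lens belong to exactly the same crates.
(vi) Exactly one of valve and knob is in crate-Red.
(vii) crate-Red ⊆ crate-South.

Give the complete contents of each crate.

crate-South = {knob, spring, valve}; crate-Red = {knob, spring}

From (iv): spring ∈ crate-Red.
(vii) with spring ∈ crate-Red: spring ∈ crate-South.
(iii) (exactly one): gasket ∉ crate-South.
(v): lens matches gasket: lens ∉ crate-South.
(vii) contrapositive: lens ∉ crate-Red.
(vii) contrapositive: gasket ∉ crate-Red.
(ii) (exactly one): valve ∈ crate-South.
(i): valve ∉ crate-Red.
(vi) (exactly one): knob ∈ crate-Red.
(vii) with knob ∈ crate-Red: knob ∈ crate-South.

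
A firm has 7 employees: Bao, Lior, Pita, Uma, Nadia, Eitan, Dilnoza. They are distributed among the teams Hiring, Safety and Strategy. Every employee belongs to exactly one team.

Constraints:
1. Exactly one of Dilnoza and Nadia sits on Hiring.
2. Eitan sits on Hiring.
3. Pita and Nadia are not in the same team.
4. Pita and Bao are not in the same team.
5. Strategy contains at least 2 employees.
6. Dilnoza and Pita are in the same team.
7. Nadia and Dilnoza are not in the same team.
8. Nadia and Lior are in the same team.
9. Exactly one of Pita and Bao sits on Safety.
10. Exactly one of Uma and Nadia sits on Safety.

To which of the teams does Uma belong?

Uma: Safety

From (2): Eitan ∈ Hiring.
Suppose Uma ∈ Hiring: no assignment then satisfies all the clues, so Uma ∉ Hiring.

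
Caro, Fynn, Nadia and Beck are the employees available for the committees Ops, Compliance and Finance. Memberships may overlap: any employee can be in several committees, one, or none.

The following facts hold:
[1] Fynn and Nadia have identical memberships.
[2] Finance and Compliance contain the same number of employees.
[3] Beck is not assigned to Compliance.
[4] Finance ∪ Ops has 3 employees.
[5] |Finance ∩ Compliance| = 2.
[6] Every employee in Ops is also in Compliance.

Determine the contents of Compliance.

From (3): Beck ∉ Compliance.
(6) contrapositive: Beck ∉ Ops.
Suppose Caro ∉ Compliance: no assignment then satisfies all the clues, so Caro ∈ Compliance.

Compliance = {Caro, Fynn, Nadia}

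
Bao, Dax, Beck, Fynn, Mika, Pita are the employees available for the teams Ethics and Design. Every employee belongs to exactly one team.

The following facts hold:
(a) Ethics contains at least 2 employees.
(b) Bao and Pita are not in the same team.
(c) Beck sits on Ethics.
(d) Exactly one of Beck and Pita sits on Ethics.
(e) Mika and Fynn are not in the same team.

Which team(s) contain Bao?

Bao: Ethics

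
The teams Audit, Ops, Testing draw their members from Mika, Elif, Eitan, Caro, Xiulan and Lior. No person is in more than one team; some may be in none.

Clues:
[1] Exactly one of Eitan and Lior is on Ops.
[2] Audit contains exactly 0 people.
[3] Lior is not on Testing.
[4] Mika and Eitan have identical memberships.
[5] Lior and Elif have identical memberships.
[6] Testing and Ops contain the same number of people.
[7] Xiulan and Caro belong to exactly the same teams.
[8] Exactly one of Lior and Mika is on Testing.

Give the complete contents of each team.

From (3): Lior ∉ Testing.
(2): Audit already has 0, so the rest are out.
(5): Elif matches Lior: Elif ∉ Testing.
(8) (exactly one): Mika ∈ Testing.
(4): Eitan matches Mika: Eitan ∉ Ops.
(4): Eitan matches Mika: Eitan ∈ Testing.
(1) (exactly one): Lior ∈ Ops.
(5): Elif matches Lior: Elif ∈ Ops.
Suppose Caro ∈ Ops: no assignment then satisfies all the clues, so Caro ∉ Ops.

Audit = {}; Ops = {Elif, Lior}; Testing = {Eitan, Mika}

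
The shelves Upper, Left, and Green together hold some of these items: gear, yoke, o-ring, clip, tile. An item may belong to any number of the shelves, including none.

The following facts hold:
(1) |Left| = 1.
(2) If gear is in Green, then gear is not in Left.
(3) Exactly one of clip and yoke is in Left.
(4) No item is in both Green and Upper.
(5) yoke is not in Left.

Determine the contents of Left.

From (5): yoke ∉ Left.
(3) (exactly one): clip ∈ Left.
(1): Left already has 1, so the rest are out.

Left = {clip}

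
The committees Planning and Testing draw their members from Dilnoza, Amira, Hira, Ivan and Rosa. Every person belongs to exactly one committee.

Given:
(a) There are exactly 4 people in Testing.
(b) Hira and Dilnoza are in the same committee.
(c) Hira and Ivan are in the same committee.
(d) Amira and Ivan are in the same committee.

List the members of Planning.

Planning = {Rosa}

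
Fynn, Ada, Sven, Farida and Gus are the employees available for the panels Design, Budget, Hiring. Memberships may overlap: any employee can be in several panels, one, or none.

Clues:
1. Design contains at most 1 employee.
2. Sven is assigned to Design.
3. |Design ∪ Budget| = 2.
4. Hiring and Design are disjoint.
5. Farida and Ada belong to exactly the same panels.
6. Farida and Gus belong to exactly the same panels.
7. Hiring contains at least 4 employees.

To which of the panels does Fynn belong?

Fynn: Budget, Hiring

From (2): Sven ∈ Design.
(1): Design already has 1, so the rest are out.
(4) (disjoint): Sven ∉ Hiring.
(7): only 4 candidates remain for Hiring, so all are in.
Suppose Fynn ∉ Budget: no assignment then satisfies all the clues, so Fynn ∈ Budget.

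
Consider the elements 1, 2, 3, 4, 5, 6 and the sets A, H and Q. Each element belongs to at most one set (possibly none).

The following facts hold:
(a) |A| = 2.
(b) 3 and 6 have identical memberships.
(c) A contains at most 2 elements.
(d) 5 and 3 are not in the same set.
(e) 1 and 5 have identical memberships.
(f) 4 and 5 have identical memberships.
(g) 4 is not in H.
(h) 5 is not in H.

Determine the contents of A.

A = {3, 6}

From (g): 4 ∉ H.
From (h): 5 ∉ H.
(e): 1 matches 5: 1 ∉ H.
Suppose 1 ∈ A: no assignment then satisfies all the clues, so 1 ∉ A.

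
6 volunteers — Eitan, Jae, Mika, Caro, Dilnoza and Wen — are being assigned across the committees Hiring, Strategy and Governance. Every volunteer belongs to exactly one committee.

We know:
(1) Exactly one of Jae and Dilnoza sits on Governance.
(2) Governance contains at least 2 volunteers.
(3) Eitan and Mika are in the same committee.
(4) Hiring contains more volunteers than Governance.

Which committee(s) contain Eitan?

Eitan: Hiring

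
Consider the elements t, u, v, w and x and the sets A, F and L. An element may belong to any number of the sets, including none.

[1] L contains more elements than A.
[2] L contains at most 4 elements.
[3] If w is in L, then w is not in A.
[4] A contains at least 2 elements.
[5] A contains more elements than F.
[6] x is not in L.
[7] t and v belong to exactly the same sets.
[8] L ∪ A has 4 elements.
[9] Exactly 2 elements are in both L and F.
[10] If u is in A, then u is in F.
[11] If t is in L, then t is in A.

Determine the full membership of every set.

From (6): x ∉ L.
Suppose t ∉ A: no assignment then satisfies all the clues, so t ∈ A.

A = {t, u, v}; F = {u, w}; L = {t, u, v, w}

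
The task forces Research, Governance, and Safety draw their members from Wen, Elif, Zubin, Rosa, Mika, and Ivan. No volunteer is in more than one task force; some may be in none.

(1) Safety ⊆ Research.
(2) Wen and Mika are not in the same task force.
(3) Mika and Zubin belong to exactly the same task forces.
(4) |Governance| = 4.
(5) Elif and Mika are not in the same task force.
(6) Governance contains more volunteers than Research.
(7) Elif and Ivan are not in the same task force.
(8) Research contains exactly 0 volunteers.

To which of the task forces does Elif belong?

(8): Research already has 0, so the rest are out.
(1) contrapositive: Wen ∉ Safety.
(1) contrapositive: Elif ∉ Safety.
(1) contrapositive: Zubin ∉ Safety.
(1) contrapositive: Rosa ∉ Safety.
(1) contrapositive: Mika ∉ Safety.
(1) contrapositive: Ivan ∉ Safety.
Suppose Elif ∈ Governance: no assignment then satisfies all the clues, so Elif ∉ Governance.

Elif: none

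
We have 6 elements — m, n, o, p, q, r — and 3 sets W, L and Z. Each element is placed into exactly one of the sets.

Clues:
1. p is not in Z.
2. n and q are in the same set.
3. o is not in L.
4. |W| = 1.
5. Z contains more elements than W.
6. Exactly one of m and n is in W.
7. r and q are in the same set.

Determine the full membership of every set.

W = {m}; L = {p}; Z = {n, o, q, r}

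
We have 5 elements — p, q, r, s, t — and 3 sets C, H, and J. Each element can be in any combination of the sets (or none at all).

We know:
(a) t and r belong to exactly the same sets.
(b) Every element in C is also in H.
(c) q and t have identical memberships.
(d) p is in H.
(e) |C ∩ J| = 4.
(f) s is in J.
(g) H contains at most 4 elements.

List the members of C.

C = {p, q, r, t}

From (d): p ∈ H.
From (f): s ∈ J.
Suppose p ∉ C: no assignment then satisfies all the clues, so p ∈ C.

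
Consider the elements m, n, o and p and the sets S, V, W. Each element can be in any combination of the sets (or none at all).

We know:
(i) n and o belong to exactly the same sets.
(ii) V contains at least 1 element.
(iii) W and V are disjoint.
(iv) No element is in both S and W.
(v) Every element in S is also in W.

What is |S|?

0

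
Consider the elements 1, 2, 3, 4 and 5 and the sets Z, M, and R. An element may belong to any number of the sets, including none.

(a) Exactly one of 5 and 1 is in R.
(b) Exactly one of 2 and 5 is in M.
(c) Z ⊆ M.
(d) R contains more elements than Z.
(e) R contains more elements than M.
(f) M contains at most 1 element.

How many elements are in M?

1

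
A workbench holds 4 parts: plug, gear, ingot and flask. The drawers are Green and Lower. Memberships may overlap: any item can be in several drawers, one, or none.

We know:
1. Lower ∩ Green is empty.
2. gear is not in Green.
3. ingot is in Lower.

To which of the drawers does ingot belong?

ingot: Lower

From (2): gear ∉ Green.
From (3): ingot ∈ Lower.
(1) (disjoint): ingot ∉ Green.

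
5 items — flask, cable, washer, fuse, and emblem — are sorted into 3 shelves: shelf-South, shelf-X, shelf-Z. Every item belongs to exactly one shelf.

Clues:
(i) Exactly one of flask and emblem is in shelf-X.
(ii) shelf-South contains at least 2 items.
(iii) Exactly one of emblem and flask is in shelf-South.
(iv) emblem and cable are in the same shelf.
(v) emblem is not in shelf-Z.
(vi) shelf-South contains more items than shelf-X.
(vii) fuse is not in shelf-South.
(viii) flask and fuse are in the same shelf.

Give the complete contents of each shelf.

From (v): emblem ∉ shelf-Z.
From (vii): fuse ∉ shelf-South.
(iv): cable matches emblem: cable ∉ shelf-Z.
(viii): flask matches fuse: flask ∉ shelf-South.
(iii) (exactly one): emblem ∈ shelf-South.
(iv): cable matches emblem: cable ∈ shelf-South.
(i) (exactly one): flask ∈ shelf-X.
(viii): fuse matches flask: fuse ∈ shelf-X.
Suppose washer ∉ shelf-South: no assignment then satisfies all the clues, so washer ∈ shelf-South.

shelf-South = {cable, emblem, washer}; shelf-X = {flask, fuse}; shelf-Z = {}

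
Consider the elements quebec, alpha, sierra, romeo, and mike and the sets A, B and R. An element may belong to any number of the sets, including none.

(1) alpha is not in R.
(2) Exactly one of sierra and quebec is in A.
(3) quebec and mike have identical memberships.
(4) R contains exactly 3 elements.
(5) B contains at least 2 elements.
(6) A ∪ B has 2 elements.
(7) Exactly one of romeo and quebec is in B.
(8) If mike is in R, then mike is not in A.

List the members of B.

B = {romeo, sierra}

From (1): alpha ∉ R.
Suppose quebec ∈ B: no assignment then satisfies all the clues, so quebec ∉ B.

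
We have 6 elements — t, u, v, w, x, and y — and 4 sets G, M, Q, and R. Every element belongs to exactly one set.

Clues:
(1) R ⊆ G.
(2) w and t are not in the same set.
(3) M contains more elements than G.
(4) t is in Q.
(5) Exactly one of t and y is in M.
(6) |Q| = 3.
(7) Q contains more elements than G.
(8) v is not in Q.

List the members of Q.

From (4): t ∈ Q.
From (8): v ∉ Q.
(2): w ∉ Q.
(5) (exactly one): y ∈ M.
(6): only 3 candidates remain for Q, so all are in.

Q = {t, u, x}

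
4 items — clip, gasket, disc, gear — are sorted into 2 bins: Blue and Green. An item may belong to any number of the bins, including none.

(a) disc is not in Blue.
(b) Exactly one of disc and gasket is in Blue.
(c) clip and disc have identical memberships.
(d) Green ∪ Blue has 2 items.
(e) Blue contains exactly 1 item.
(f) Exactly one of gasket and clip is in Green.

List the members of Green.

Green = {gasket, gear}

From (a): disc ∉ Blue.
(b) (exactly one): gasket ∈ Blue.
(c): clip matches disc: clip ∉ Blue.
(e): Blue already has 1, so the rest are out.
Suppose clip ∈ Green: no assignment then satisfies all the clues, so clip ∉ Green.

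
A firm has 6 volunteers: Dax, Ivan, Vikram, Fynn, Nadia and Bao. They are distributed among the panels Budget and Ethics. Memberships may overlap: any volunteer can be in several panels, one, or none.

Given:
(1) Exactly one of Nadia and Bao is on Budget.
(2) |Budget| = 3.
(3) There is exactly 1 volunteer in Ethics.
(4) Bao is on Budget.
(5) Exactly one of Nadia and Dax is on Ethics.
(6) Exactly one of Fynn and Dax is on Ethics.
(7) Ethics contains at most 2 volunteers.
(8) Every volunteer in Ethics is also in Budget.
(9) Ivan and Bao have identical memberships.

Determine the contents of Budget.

Budget = {Bao, Dax, Ivan}

From (4): Bao ∈ Budget.
(1) (exactly one): Nadia ∉ Budget.
(8) contrapositive: Nadia ∉ Ethics.
(9): Ivan matches Bao: Ivan ∈ Budget.
(5) (exactly one): Dax ∈ Ethics.
(6) (exactly one): Fynn ∉ Ethics.
(8) with Dax ∈ Ethics: Dax ∈ Budget.
(2): Budget already has 3, so the rest are out.
(3): Ethics already has 1, so the rest are out.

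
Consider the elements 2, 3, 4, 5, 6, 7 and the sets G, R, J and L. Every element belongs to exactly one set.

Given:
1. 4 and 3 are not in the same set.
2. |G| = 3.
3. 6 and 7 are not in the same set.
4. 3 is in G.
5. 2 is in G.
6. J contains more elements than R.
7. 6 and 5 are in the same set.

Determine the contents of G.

G = {2, 3, 7}

From (4): 3 ∈ G.
From (5): 2 ∈ G.
(1): 4 ∉ G.
Suppose 5 ∈ G: no assignment then satisfies all the clues, so 5 ∉ G.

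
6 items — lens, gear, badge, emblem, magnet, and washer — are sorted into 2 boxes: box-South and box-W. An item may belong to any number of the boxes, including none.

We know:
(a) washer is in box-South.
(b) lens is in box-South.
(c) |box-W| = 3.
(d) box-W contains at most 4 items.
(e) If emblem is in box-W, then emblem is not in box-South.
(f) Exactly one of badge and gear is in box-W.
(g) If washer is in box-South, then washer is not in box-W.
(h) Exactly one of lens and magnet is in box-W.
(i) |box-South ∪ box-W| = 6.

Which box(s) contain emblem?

From (a): washer ∈ box-South.
From (b): lens ∈ box-South.
(g): washer ∉ box-W.
Suppose emblem ∈ box-South: no assignment then satisfies all the clues, so emblem ∉ box-South.

emblem: box-W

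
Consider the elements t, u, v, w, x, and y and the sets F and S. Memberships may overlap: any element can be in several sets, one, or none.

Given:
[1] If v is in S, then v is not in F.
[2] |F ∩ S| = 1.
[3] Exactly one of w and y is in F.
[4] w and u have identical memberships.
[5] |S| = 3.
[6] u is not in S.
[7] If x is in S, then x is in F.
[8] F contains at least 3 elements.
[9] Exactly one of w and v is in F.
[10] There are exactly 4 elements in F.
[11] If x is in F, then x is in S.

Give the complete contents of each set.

F = {t, u, w, x}; S = {v, x, y}

From (6): u ∉ S.
(4): w matches u: w ∉ S.
Suppose t ∉ F: no assignment then satisfies all the clues, so t ∈ F.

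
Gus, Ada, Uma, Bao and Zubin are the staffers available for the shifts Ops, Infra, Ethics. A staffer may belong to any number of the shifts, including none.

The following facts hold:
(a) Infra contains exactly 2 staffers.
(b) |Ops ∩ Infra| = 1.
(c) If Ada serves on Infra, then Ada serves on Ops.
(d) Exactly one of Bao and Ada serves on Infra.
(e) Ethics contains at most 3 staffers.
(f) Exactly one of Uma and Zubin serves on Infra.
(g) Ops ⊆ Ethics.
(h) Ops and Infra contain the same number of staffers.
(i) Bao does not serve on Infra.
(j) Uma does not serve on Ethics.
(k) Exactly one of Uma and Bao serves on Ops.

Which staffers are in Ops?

Ops = {Ada, Bao}

From (i): Bao ∉ Infra.
From (j): Uma ∉ Ethics.
(d) (exactly one): Ada ∈ Infra.
(g) contrapositive: Uma ∉ Ops.
(k) (exactly one): Bao ∈ Ops.
(c): Ada ∈ Ops.
(g) with Ada ∈ Ops: Ada ∈ Ethics.
(g) with Bao ∈ Ops: Bao ∈ Ethics.
Suppose Gus ∈ Ops: no assignment then satisfies all the clues, so Gus ∉ Ops.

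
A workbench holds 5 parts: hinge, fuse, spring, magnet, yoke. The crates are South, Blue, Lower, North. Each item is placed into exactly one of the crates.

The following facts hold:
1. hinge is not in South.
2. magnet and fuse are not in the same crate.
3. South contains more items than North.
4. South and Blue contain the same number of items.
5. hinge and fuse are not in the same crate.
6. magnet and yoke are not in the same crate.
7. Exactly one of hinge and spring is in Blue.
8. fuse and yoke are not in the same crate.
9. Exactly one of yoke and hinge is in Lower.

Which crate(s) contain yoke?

yoke: Lower

From (1): hinge ∉ South.
Suppose yoke ∈ South: no assignment then satisfies all the clues, so yoke ∉ South.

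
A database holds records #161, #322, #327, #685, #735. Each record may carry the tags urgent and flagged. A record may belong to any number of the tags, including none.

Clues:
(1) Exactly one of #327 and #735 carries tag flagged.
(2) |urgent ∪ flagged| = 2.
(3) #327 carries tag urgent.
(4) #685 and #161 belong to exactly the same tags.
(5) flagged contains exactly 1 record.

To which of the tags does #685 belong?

#685: none

From (3): #327 ∈ urgent.
Suppose #685 ∈ urgent: no assignment then satisfies all the clues, so #685 ∉ urgent.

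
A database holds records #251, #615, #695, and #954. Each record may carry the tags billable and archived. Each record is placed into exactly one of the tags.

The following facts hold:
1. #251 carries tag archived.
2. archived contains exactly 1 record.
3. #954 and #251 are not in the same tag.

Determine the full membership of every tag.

billable = {#615, #695, #954}; archived = {#251}

From (1): #251 ∈ archived.
(2): archived already has 1, so the rest are out.
Only one tag left: #615 ∈ billable.
Only one tag left: #695 ∈ billable.
Only one tag left: #954 ∈ billable.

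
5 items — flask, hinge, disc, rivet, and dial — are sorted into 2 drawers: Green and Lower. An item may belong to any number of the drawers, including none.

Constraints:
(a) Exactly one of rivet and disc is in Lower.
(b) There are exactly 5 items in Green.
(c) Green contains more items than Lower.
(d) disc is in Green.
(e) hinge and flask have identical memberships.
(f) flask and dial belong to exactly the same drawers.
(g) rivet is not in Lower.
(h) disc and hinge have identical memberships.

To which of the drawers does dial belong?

From (d): disc ∈ Green.
From (g): rivet ∉ Lower.
(a) (exactly one): disc ∈ Lower.
(b): only 5 candidates remain for Green, so all are in.
(h): hinge matches disc: hinge ∈ Lower.
(e): flask matches hinge: flask ∈ Lower.
(f): dial matches flask: dial ∈ Lower.

dial: Green, Lower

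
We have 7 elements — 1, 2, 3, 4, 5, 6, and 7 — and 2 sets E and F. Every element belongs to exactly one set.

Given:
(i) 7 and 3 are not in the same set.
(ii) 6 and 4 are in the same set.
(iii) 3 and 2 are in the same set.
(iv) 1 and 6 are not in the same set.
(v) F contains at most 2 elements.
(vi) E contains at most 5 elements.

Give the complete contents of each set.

E = {2, 3, 4, 5, 6}; F = {1, 7}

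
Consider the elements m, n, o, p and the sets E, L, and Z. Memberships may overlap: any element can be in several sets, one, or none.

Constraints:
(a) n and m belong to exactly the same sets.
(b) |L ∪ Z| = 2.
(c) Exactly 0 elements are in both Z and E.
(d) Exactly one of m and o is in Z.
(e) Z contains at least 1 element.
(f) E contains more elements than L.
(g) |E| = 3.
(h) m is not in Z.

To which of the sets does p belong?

p: E, L

From (h): m ∉ Z.
(a): n matches m: n ∉ Z.
(d) (exactly one): o ∈ Z.
Suppose p ∉ E: no assignment then satisfies all the clues, so p ∈ E.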